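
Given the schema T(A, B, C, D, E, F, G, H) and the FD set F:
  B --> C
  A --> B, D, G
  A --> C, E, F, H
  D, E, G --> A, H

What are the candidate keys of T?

{A}, {D, E, G}

Closure of {A} is {A, B, C, D, E, F, G, H}, the whole schema; {A} is a candidate key.
Closure of {D, E, G} is {A, B, C, D, E, F, G, H}, the whole schema; {D, E, G} is a candidate key.
These are minimal and exhaustive — every other superkey contains one of them.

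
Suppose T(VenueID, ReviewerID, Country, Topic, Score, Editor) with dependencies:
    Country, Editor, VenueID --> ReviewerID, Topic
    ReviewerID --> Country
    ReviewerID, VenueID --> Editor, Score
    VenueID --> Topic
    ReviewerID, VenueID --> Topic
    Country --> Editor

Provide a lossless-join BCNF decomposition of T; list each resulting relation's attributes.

Candidate keys of the original relation: {Country, VenueID}, {ReviewerID, VenueID}.
{Country, Editor, ReviewerID, Score, Topic, VenueID}: {ReviewerID} determines {Country, Editor, ReviewerID} here but is not a superkey — split on ReviewerID --> Country, Editor, giving {Country, Editor, ReviewerID} and {ReviewerID, Score, Topic, VenueID}.
{Country, Editor, ReviewerID}: {Country} determines {Country, Editor} here but is not a superkey — split on Country --> Editor, giving {Country, Editor} and {Country, ReviewerID}.
{Country, Editor}: every determinant is a superkey — BCNF.
{Country, ReviewerID}: every determinant is a superkey — BCNF.
{ReviewerID, Score, Topic, VenueID}: {VenueID} determines {Topic, VenueID} here but is not a superkey — split on VenueID --> Topic, giving {Topic, VenueID} and {ReviewerID, Score, VenueID}.
{Topic, VenueID}: every determinant is a superkey — BCNF.
{ReviewerID, Score, VenueID}: every determinant is a superkey — BCNF.

{Country, Editor}; {Country, ReviewerID}; {ReviewerID, Score, VenueID}; {Topic, VenueID}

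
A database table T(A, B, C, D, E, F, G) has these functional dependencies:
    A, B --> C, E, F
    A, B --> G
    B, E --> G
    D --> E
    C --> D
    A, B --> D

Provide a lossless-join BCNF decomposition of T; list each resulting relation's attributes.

{A, B, C, F}; {B, E, G}; {C, D}; {D, E}

Candidate key of the original relation: {A, B}.
Within {A, B, C, D, E, F, G}: {B, E}⁺ ∩ {A, B, C, D, E, F, G} = {B, E, G}, not the whole set, so B, E --> G violates BCNF; decompose into {B, E, G} and {A, B, C, D, E, F}.
{B, E, G} has no BCNF violation.
Within {A, B, C, D, E, F}: {D}⁺ ∩ {A, B, C, D, E, F} = {D, E}, not the whole set, so D --> E violates BCNF; decompose into {D, E} and {A, B, C, D, F}.
{D, E} has no BCNF violation.
Within {A, B, C, D, F}: {C}⁺ ∩ {A, B, C, D, F} = {C, D}, not the whole set, so C --> D violates BCNF; decompose into {C, D} and {A, B, C, F}.
{C, D} has no BCNF violation.
{A, B, C, F} has no BCNF violation.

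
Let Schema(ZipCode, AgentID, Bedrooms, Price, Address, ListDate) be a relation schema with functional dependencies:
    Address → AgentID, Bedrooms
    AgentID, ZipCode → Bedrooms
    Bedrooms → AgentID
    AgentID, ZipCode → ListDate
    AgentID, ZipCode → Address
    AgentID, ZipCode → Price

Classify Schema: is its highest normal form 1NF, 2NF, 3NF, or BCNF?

Candidate keys: {Address, ZipCode}, {AgentID, ZipCode}, {Bedrooms, ZipCode}. Prime attributes: {Address, AgentID, Bedrooms, ZipCode}.
For Address → AgentID, Bedrooms we have {Address}⁺ = {Address, AgentID, Bedrooms}; {Address} is not a superkey, so BCNF fails.
Its right-hand attributes {AgentID, Bedrooms} are all prime, as are those of every other non-superkey FD — the relation is in 3NF.

3NF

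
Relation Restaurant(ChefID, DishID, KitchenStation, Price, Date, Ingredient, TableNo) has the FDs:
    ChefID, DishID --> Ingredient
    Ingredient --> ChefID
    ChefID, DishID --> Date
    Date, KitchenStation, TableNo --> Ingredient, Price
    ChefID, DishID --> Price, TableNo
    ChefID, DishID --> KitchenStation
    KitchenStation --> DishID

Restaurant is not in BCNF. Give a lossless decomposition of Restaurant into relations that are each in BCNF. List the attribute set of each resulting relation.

Candidate keys of the original relation: {ChefID, DishID}, {ChefID, KitchenStation}, {Date, KitchenStation, TableNo}, {DishID, Ingredient}, {Ingredient, KitchenStation}.
{ChefID, Date, DishID, Ingredient, KitchenStation, Price, TableNo}: {Ingredient} determines {ChefID, Ingredient} here but is not a superkey — split on Ingredient --> ChefID, giving {ChefID, Ingredient} and {Date, DishID, Ingredient, KitchenStation, Price, TableNo}.
{ChefID, Ingredient} has no BCNF violation.
{Date, DishID, Ingredient, KitchenStation, Price, TableNo}: {KitchenStation} determines {DishID, KitchenStation} here but is not a superkey — split on KitchenStation --> DishID, giving {DishID, KitchenStation} and {Date, Ingredient, KitchenStation, Price, TableNo}.
{DishID, KitchenStation} has no BCNF violation.
{Date, Ingredient, KitchenStation, Price, TableNo} has no BCNF violation.

{ChefID, Ingredient}; {Date, Ingredient, KitchenStation, Price, TableNo}; {DishID, KitchenStation}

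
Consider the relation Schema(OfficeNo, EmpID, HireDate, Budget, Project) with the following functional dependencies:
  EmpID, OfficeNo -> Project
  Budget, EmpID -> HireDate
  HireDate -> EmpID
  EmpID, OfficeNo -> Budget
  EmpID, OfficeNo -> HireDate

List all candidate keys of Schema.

No FD produces {OfficeNo}, so it must be in every candidate key.
{EmpID, OfficeNo}⁺ = {Budget, EmpID, HireDate, OfficeNo, Project} — all of the relation — so {EmpID, OfficeNo} is a candidate key.
{HireDate, OfficeNo}⁺ = {Budget, EmpID, HireDate, OfficeNo, Project} — all of the relation — so {HireDate, OfficeNo} is a candidate key.
No proper subset of any of these is a key, and no other minimal superkey exists.

{EmpID, OfficeNo}, {HireDate, OfficeNo}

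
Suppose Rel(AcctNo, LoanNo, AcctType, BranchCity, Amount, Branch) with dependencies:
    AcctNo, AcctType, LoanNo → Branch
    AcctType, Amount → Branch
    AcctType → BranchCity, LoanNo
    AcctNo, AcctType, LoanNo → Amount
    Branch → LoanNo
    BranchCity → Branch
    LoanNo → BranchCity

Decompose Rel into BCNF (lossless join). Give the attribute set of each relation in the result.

Candidate key of the original relation: {AcctNo, AcctType}.
Within {AcctNo, AcctType, Amount, Branch, BranchCity, LoanNo}: {AcctType, Amount}⁺ ∩ {AcctNo, AcctType, Amount, Branch, BranchCity, LoanNo} = {AcctType, Amount, Branch, BranchCity, LoanNo}, not the whole set, so AcctType, Amount → Branch, BranchCity, LoanNo violates BCNF; decompose into {AcctType, Amount, Branch, BranchCity, LoanNo} and {AcctNo, AcctType, Amount}.
Within {AcctType, Amount, Branch, BranchCity, LoanNo}: {AcctType}⁺ ∩ {AcctType, Amount, Branch, BranchCity, LoanNo} = {AcctType, Branch, BranchCity, LoanNo}, not the whole set, so AcctType → Branch, BranchCity, LoanNo violates BCNF; decompose into {AcctType, Branch, BranchCity, LoanNo} and {AcctType, Amount}.
Within {AcctType, Branch, BranchCity, LoanNo}: {Branch}⁺ ∩ {AcctType, Branch, BranchCity, LoanNo} = {Branch, BranchCity, LoanNo}, not the whole set, so Branch → BranchCity, LoanNo violates BCNF; decompose into {Branch, BranchCity, LoanNo} and {AcctType, Branch}.
{Branch, BranchCity, LoanNo}: every determinant is a superkey — BCNF.
{AcctType, Branch}: every determinant is a superkey — BCNF.
{AcctType, Amount}: every determinant is a superkey — BCNF.
{AcctNo, AcctType, Amount}: every determinant is a superkey — BCNF.

{AcctNo, AcctType, Amount}; {AcctType, Branch}; {Branch, BranchCity, LoanNo}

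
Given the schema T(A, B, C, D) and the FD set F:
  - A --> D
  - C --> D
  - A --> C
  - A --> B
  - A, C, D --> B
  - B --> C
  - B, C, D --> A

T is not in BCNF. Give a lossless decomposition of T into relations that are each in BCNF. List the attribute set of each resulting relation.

{A, B, C}; {C, D}

Candidate keys of the original relation: {A}, {B}.
{A, B, C, D}: {C} determines {C, D} here but is not a superkey — split on C --> D, giving {C, D} and {A, B, C}.
{C, D}: every determinant is a superkey — BCNF.
{A, B, C}: every determinant is a superkey — BCNF.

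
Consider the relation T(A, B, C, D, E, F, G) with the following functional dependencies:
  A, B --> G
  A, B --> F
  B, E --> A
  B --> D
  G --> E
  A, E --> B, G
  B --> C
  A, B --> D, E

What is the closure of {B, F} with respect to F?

{B, C, D, F}

Start with {B, F}.
B --> D applies; add {D} → now {B, D, F}.
B --> C applies; add {C} → now {B, C, D, F}.
No further FD applies.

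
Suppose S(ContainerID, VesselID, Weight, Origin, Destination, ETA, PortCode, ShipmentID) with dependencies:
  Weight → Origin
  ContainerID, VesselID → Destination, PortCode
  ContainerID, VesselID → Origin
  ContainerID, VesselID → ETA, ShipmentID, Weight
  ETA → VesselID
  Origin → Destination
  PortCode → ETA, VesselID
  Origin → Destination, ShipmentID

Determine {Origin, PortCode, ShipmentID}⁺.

Start with {Origin, PortCode, ShipmentID}.
Origin → Destination applies; add {Destination} → now {Destination, Origin, PortCode, ShipmentID}.
PortCode → ETA, VesselID applies; add {ETA, VesselID} → now {Destination, ETA, Origin, PortCode, ShipmentID, VesselID}.
No further FD applies.

{Destination, ETA, Origin, PortCode, ShipmentID, VesselID}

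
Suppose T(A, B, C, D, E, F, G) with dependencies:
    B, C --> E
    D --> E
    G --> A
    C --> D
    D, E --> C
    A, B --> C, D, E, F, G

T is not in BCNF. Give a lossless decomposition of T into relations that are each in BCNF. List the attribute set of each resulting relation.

{A, G}; {B, C, F, G}; {B, D}; {C, D, E}

Candidate keys of the original relation: {A, B}, {B, G}.
In {A, B, C, D, E, F, G}, {B, C} is not a superkey ({B, C}⁺ restricted to this set is {B, C, D, E}), so split on B, C --> D, E into {B, C, D, E} and {A, B, C, F, G}.
In {B, C, D, E}, {D} is not a superkey ({D}⁺ restricted to this set is {C, D, E}), so split on D --> C, E into {C, D, E} and {B, D}.
{C, D, E}: every determinant is a superkey — BCNF.
{B, D}: every determinant is a superkey — BCNF.
In {A, B, C, F, G}, {G} is not a superkey ({G}⁺ restricted to this set is {A, G}), so split on G --> A into {A, G} and {B, C, F, G}.
{A, G}: every determinant is a superkey — BCNF.
{B, C, F, G}: every determinant is a superkey — BCNF.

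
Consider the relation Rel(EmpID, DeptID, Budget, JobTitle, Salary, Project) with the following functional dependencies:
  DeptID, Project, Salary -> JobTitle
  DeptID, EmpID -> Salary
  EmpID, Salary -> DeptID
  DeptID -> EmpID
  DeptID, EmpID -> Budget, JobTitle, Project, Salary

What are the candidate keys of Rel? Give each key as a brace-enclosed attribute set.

{DeptID}, {EmpID, Salary}

{DeptID}⁺ = {Budget, DeptID, EmpID, JobTitle, Project, Salary} — all of the relation — so {DeptID} is a candidate key.
{EmpID, Salary}⁺ = {Budget, DeptID, EmpID, JobTitle, Project, Salary} — all of the relation — so {EmpID, Salary} is a candidate key.
These are minimal and exhaustive — every other superkey contains one of them.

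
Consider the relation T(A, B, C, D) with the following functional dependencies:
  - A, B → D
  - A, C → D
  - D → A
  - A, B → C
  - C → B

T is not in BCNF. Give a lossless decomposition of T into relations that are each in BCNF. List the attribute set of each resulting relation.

Candidate keys of the original relation: {A, B}, {A, C}, {B, D}, {C, D}.
Within {A, B, C, D}: {D}⁺ ∩ {A, B, C, D} = {A, D}, not the whole set, so D → A violates BCNF; decompose into {A, D} and {B, C, D}.
{A, D} has no BCNF violation.
Within {B, C, D}: {C}⁺ ∩ {B, C, D} = {B, C}, not the whole set, so C → B violates BCNF; decompose into {B, C} and {C, D}.
{B, C} has no BCNF violation.
{C, D} has no BCNF violation.

{A, D}; {B, C}; {C, D}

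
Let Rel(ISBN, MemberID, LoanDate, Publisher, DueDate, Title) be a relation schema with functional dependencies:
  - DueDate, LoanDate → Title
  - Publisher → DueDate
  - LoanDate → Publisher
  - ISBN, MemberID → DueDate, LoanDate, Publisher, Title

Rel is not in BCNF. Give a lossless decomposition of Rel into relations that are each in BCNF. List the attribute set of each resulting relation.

{DueDate, LoanDate}; {DueDate, Publisher}; {ISBN, LoanDate, MemberID}; {LoanDate, Publisher, Title}

Candidate key of the original relation: {ISBN, MemberID}.
Within {DueDate, ISBN, LoanDate, MemberID, Publisher, Title}: {DueDate, LoanDate}⁺ ∩ {DueDate, ISBN, LoanDate, MemberID, Publisher, Title} = {DueDate, LoanDate, Publisher, Title}, not the whole set, so DueDate, LoanDate → Publisher, Title violates BCNF; decompose into {DueDate, LoanDate, Publisher, Title} and {DueDate, ISBN, LoanDate, MemberID}.
Within {DueDate, LoanDate, Publisher, Title}: {Publisher}⁺ ∩ {DueDate, LoanDate, Publisher, Title} = {DueDate, Publisher}, not the whole set, so Publisher → DueDate violates BCNF; decompose into {DueDate, Publisher} and {LoanDate, Publisher, Title}.
{DueDate, Publisher} has no BCNF violation.
{LoanDate, Publisher, Title} has no BCNF violation.
Within {DueDate, ISBN, LoanDate, MemberID}: {LoanDate}⁺ ∩ {DueDate, ISBN, LoanDate, MemberID} = {DueDate, LoanDate}, not the whole set, so LoanDate → DueDate violates BCNF; decompose into {DueDate, LoanDate} and {ISBN, LoanDate, MemberID}.
{DueDate, LoanDate} has no BCNF violation.
{ISBN, LoanDate, MemberID} has no BCNF violation.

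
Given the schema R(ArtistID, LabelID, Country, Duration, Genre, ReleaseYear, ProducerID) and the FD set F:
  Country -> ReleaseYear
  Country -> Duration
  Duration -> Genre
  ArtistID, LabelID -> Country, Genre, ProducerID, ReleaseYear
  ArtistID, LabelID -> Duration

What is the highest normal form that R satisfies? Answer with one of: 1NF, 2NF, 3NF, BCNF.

Candidate key: {ArtistID, LabelID}. Prime attributes: {ArtistID, LabelID}.
Country -> ReleaseYear: {Country}⁺ = {Country, Duration, Genre, ReleaseYear}, which is not all of the attributes, so the left side is not a superkey — BCNF is violated.
Country -> ReleaseYear determines the non-prime attribute {ReleaseYear} from a non-superkey — 3NF is violated.
Checking every proper subset of each key, none determines a non-prime attribute — 2NF is satisfied.

2NF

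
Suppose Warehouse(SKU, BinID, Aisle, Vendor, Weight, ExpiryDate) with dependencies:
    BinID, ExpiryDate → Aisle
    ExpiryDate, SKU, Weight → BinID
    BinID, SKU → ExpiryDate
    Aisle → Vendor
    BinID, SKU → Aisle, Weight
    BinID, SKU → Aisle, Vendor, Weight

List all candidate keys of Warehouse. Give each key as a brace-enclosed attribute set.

{BinID, SKU}, {ExpiryDate, SKU, Weight}

Attributes never on any right-hand side: {SKU} — every candidate key must contain it.
Closure of {BinID, SKU} is {Aisle, BinID, ExpiryDate, SKU, Vendor, Weight}, the whole schema; {BinID, SKU} is a candidate key.
Closure of {ExpiryDate, SKU, Weight} is {Aisle, BinID, ExpiryDate, SKU, Vendor, Weight}, the whole schema; {ExpiryDate, SKU, Weight} is a candidate key.
Any other superkey properly contains one of these, so there are no further candidate keys.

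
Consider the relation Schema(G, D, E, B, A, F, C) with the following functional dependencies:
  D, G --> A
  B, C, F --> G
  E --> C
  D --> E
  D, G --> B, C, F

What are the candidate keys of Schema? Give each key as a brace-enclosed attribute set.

Attributes never on any right-hand side: {D} — every candidate key must contain it.
{D, G}⁺ = {A, B, C, D, E, F, G} — all of the relation — so {D, G} is a candidate key.
{B, D, F}⁺ = {A, B, C, D, E, F, G} — all of the relation — so {B, D, F} is a candidate key.
No proper subset of any of these is a key, and no other minimal superkey exists.

{B, D, F}, {D, G}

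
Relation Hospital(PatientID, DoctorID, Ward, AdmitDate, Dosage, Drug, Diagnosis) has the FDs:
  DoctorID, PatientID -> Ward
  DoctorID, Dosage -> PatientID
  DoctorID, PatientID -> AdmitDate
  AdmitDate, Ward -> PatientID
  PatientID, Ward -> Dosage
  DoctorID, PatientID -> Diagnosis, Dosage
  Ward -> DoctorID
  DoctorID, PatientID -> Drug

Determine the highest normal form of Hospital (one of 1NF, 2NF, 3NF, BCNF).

Candidate keys: {AdmitDate, Ward}, {DoctorID, Dosage}, {DoctorID, PatientID}, {Dosage, Ward}, {PatientID, Ward}. Prime attributes: {AdmitDate, DoctorID, Dosage, PatientID, Ward}.
Ward -> DoctorID breaks BCNF: {Ward}⁺ = {DoctorID, Ward}, so {Ward} is not a superkey.
Its right-hand attributes {DoctorID} are all prime, as are those of every other non-superkey FD — the relation is in 3NF.

3NF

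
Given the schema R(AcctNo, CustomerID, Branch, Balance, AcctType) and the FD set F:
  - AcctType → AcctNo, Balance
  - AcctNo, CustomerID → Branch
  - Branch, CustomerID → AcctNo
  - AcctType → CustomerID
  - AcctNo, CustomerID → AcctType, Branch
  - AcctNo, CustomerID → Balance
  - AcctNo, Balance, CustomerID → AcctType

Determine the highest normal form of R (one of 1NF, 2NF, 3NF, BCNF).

BCNF

Candidate keys: {AcctNo, CustomerID}, {AcctType}, {Branch, CustomerID}. Prime attributes: {AcctNo, AcctType, Branch, CustomerID}.
Each dependency's left side is a superkey — BCNF holds.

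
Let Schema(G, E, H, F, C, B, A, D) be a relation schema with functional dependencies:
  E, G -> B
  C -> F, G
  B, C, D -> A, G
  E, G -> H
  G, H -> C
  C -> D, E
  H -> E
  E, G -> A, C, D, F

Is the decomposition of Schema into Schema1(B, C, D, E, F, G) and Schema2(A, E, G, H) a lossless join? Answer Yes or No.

Schema1 ∩ Schema2 = {E, G}; its closure under F is {A, B, C, D, E, F, G, H}.
This includes all of Schema1, so the common attributes are a superkey of Schema1 — the join is lossless.

Yes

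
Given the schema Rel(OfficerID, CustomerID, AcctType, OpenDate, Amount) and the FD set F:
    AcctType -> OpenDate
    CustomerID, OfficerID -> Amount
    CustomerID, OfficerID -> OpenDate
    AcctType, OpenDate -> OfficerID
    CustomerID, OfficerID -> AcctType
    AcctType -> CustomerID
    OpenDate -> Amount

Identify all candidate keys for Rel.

{AcctType}⁺ = {AcctType, Amount, CustomerID, OfficerID, OpenDate} — all of the relation — so {AcctType} is a candidate key.
{CustomerID, OfficerID}⁺ = {AcctType, Amount, CustomerID, OfficerID, OpenDate} — all of the relation — so {CustomerID, OfficerID} is a candidate key.
No proper subset of any of these is a key, and no other minimal superkey exists.

{AcctType}, {CustomerID, OfficerID}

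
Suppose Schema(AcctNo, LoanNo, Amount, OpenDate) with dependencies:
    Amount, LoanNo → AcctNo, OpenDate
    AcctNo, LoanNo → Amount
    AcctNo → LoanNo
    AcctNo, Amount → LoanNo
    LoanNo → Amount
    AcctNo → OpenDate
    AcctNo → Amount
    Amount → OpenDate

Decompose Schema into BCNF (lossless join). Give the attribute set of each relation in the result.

{AcctNo, Amount, LoanNo}; {Amount, OpenDate}

Candidate keys of the original relation: {AcctNo}, {LoanNo}.
Within {AcctNo, Amount, LoanNo, OpenDate}: {Amount}⁺ ∩ {AcctNo, Amount, LoanNo, OpenDate} = {Amount, OpenDate}, not the whole set, so Amount → OpenDate violates BCNF; decompose into {Amount, OpenDate} and {AcctNo, Amount, LoanNo}.
{Amount, OpenDate} is in BCNF.
{AcctNo, Amount, LoanNo} is in BCNF.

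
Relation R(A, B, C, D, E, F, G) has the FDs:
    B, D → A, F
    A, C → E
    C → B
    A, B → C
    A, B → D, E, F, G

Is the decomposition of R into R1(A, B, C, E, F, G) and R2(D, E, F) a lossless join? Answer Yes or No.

Common attributes: {E, F}; their closure is {E, F}.
R1 ⊄ {E, F} and R2 ⊄ {E, F}, so the split is lossy.

No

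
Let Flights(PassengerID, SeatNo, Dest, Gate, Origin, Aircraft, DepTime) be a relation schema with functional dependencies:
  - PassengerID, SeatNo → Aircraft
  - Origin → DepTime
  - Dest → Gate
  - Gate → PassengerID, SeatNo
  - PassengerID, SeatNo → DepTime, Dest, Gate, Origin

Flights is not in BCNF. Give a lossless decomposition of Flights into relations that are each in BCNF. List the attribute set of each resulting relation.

{Aircraft, Dest, Gate, Origin, PassengerID, SeatNo}; {DepTime, Origin}

Candidate keys of the original relation: {Dest}, {Gate}, {PassengerID, SeatNo}.
In {Aircraft, DepTime, Dest, Gate, Origin, PassengerID, SeatNo}, {Origin} is not a superkey ({Origin}⁺ restricted to this set is {DepTime, Origin}), so split on Origin → DepTime into {DepTime, Origin} and {Aircraft, Dest, Gate, Origin, PassengerID, SeatNo}.
{DepTime, Origin} is in BCNF.
{Aircraft, Dest, Gate, Origin, PassengerID, SeatNo} is in BCNF.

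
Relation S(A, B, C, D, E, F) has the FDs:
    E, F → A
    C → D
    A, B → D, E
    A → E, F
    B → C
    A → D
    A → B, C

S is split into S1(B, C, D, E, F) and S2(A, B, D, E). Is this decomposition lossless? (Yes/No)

No

S1 ∩ S2 = {B, D, E}; its closure under F is {B, C, D, E}.
Neither S1 nor S2 is contained in that closure, so the decomposition is lossy.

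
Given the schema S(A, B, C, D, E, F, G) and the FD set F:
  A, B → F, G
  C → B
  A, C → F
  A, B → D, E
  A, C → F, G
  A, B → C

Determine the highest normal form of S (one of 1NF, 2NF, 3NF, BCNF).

3NF

Candidate keys: {A, B}, {A, C}. Prime attributes: {A, B, C}.
C → B breaks BCNF: {C}⁺ = {B, C}, so {C} is not a superkey.
Its right-hand attributes {B} are all prime, as are those of every other non-superkey FD — the relation is in 3NF.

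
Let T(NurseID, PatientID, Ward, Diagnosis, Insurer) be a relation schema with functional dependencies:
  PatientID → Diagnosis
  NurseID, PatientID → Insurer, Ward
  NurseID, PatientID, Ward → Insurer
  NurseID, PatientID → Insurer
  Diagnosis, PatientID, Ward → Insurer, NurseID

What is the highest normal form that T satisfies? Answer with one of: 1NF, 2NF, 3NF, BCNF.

1NF

Candidate keys: {NurseID, PatientID}, {PatientID, Ward}. Prime attributes: {NurseID, PatientID, Ward}.
PatientID → Diagnosis: {PatientID}⁺ = {Diagnosis, PatientID}, which is not all of the attributes, so the left side is not a superkey — BCNF is violated.
PatientID → Diagnosis has non-prime {Diagnosis} on the right and a non-superkey on the left, so 3NF fails.
{PatientID} is a proper subset of the key {NurseID, PatientID}, and {PatientID}⁺ contains the non-prime attribute {Diagnosis} — a partial dependency, so 2NF is violated.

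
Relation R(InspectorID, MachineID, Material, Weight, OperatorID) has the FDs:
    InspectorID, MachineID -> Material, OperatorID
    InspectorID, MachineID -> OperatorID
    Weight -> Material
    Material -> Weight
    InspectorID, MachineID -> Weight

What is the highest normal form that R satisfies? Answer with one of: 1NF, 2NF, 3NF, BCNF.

Candidate key: {InspectorID, MachineID}. Prime attributes: {InspectorID, MachineID}.
Weight -> Material breaks BCNF: {Weight}⁺ = {Material, Weight}, so {Weight} is not a superkey.
Because {Material} is non-prime and the left side of Weight -> Material is not a superkey, the relation is not in 3NF.
No non-prime attribute depends on a proper subset of any candidate key, so 2NF holds.

2NF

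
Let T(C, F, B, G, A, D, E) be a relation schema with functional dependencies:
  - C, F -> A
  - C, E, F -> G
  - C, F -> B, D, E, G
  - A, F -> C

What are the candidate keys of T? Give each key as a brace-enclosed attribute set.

{A, F}, {C, F}

{F} never appears on the right of any FD, so every key must include it.
{A, F}⁺ = {A, B, C, D, E, F, G}, which is every attribute, so {A, F} is a candidate key.
{C, F}⁺ = {A, B, C, D, E, F, G}, which is every attribute, so {C, F} is a candidate key.
Any other superkey properly contains one of these, so there are no further candidate keys.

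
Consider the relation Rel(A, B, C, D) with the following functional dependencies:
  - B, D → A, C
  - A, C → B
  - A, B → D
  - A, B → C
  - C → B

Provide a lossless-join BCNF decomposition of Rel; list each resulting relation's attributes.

{A, C, D}; {B, C}

Candidate keys of the original relation: {A, B}, {A, C}, {B, D}, {C, D}.
Within {A, B, C, D}: {C}⁺ ∩ {A, B, C, D} = {B, C}, not the whole set, so C → B violates BCNF; decompose into {B, C} and {A, C, D}.
{B, C} has no BCNF violation.
{A, C, D} has no BCNF violation.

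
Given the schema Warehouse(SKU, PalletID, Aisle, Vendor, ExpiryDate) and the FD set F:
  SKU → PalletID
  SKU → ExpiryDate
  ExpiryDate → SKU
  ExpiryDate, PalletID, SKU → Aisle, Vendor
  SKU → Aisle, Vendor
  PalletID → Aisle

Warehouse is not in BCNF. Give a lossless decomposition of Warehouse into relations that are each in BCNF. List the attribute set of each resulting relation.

{Aisle, PalletID}; {ExpiryDate, PalletID, SKU, Vendor}

Candidate keys of the original relation: {ExpiryDate}, {SKU}.
In {Aisle, ExpiryDate, PalletID, SKU, Vendor}, {PalletID} is not a superkey ({PalletID}⁺ restricted to this set is {Aisle, PalletID}), so split on PalletID → Aisle into {Aisle, PalletID} and {ExpiryDate, PalletID, SKU, Vendor}.
{Aisle, PalletID} is in BCNF.
{ExpiryDate, PalletID, SKU, Vendor} is in BCNF.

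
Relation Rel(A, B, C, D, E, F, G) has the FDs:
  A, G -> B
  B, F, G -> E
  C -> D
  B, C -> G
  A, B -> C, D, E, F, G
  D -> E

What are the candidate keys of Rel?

{A, B}, {A, G}

No FD produces {A}, so it must be in every candidate key.
{A, B}⁺ = {A, B, C, D, E, F, G}, which is every attribute, so {A, B} is a candidate key.
{A, G}⁺ = {A, B, C, D, E, F, G}, which is every attribute, so {A, G} is a candidate key.
These are minimal and exhaustive — every other superkey contains one of them.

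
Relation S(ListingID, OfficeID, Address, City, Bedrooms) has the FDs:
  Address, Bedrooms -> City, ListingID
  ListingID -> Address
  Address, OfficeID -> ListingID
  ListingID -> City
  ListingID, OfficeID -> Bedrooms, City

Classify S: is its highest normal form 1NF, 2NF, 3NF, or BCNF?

Candidate keys: {Address, OfficeID}, {ListingID, OfficeID}. Prime attributes: {Address, ListingID, OfficeID}.
Address, Bedrooms -> City, ListingID breaks BCNF: {Address, Bedrooms}⁺ = {Address, Bedrooms, City, ListingID}, so {Address, Bedrooms} is not a superkey.
Address, Bedrooms -> City, ListingID determines the non-prime attribute {City} from a non-superkey — 3NF is violated.
The proper key subset {ListingID} of {ListingID, OfficeID} determines non-prime {City}, so the relation is not even in 2NF.

1NF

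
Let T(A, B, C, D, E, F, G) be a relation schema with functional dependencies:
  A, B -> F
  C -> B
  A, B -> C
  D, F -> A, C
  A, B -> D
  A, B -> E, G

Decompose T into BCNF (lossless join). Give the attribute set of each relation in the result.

Candidate keys of the original relation: {A, B}, {A, C}, {D, F}.
In {A, B, C, D, E, F, G}, {C} is not a superkey ({C}⁺ restricted to this set is {B, C}), so split on C -> B into {B, C} and {A, C, D, E, F, G}.
{B, C} has no BCNF violation.
{A, C, D, E, F, G} has no BCNF violation.

{A, C, D, E, F, G}; {B, C}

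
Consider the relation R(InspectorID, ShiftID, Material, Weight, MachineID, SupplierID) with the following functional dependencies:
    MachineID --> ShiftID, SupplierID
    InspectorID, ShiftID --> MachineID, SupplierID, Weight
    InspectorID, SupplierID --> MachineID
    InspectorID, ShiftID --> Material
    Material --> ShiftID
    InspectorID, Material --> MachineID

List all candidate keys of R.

{InspectorID, MachineID}, {InspectorID, Material}, {InspectorID, ShiftID}, {InspectorID, SupplierID}

{InspectorID} never appears on the right of any FD, so every key must include it.
{InspectorID, MachineID}⁺ = {InspectorID, MachineID, Material, ShiftID, SupplierID, Weight}, which is every attribute, so {InspectorID, MachineID} is a candidate key.
{InspectorID, Material}⁺ = {InspectorID, MachineID, Material, ShiftID, SupplierID, Weight}, which is every attribute, so {InspectorID, Material} is a candidate key.
{InspectorID, ShiftID}⁺ = {InspectorID, MachineID, Material, ShiftID, SupplierID, Weight}, which is every attribute, so {InspectorID, ShiftID} is a candidate key.
{InspectorID, SupplierID}⁺ = {InspectorID, MachineID, Material, ShiftID, SupplierID, Weight}, which is every attribute, so {InspectorID, SupplierID} is a candidate key.
These are minimal and exhaustive — every other superkey contains one of them.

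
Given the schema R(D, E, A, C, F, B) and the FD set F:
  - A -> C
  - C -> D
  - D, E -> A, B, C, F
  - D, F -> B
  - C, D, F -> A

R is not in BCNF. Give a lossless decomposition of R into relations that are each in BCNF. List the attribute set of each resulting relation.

Candidate keys of the original relation: {A, E}, {C, E}, {D, E}.
{A, B, C, D, E, F}: {A} determines {A, C, D} here but is not a superkey — split on A -> C, D, giving {A, C, D} and {A, B, E, F}.
{A, C, D}: {C} determines {C, D} here but is not a superkey — split on C -> D, giving {C, D} and {A, C}.
{C, D} is in BCNF.
{A, C} is in BCNF.
{A, B, E, F}: {A, F} determines {A, B, F} here but is not a superkey — split on A, F -> B, giving {A, B, F} and {A, E, F}.
{A, B, F} is in BCNF.
{A, E, F} is in BCNF.

{A, B, F}; {A, C}; {A, E, F}; {C, D}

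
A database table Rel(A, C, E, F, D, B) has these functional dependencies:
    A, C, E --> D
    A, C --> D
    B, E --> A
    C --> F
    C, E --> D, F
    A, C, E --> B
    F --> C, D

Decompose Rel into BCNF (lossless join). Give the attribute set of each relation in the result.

{A, B, E}; {A, C}; {B, C, E}; {C, D, F}

Candidate keys of the original relation: {A, C, E}, {A, E, F}, {B, C, E}, {B, E, F}.
Within {A, B, C, D, E, F}: {A, C}⁺ ∩ {A, B, C, D, E, F} = {A, C, D, F}, not the whole set, so A, C --> D, F violates BCNF; decompose into {A, C, D, F} and {A, B, C, E}.
Within {A, C, D, F}: {C}⁺ ∩ {A, C, D, F} = {C, D, F}, not the whole set, so C --> D, F violates BCNF; decompose into {C, D, F} and {A, C}.
{C, D, F} is in BCNF.
{A, C} is in BCNF.
Within {A, B, C, E}: {B, E}⁺ ∩ {A, B, C, E} = {A, B, E}, not the whole set, so B, E --> A violates BCNF; decompose into {A, B, E} and {B, C, E}.
{A, B, E} is in BCNF.
{B, C, E} is in BCNF.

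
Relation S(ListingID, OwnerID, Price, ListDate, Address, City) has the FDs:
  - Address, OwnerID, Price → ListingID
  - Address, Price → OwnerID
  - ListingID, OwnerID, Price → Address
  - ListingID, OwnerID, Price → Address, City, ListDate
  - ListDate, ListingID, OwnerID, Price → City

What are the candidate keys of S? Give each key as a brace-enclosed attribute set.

{Address, Price}, {ListingID, OwnerID, Price}

{Price} never appears on the right of any FD, so every key must include it.
{Address, Price}⁺ = {Address, City, ListDate, ListingID, OwnerID, Price} — all of the relation — so {Address, Price} is a candidate key.
{ListingID, OwnerID, Price}⁺ = {Address, City, ListDate, ListingID, OwnerID, Price} — all of the relation — so {ListingID, OwnerID, Price} is a candidate key.
Any other superkey properly contains one of these, so there are no further candidate keys.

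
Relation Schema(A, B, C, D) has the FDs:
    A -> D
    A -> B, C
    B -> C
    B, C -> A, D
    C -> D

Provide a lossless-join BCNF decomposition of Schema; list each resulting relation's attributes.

{A, B, C}; {C, D}

Candidate keys of the original relation: {A}, {B}.
In {A, B, C, D}, {C} is not a superkey ({C}⁺ restricted to this set is {C, D}), so split on C -> D into {C, D} and {A, B, C}.
{C, D} is in BCNF.
{A, B, C} is in BCNF.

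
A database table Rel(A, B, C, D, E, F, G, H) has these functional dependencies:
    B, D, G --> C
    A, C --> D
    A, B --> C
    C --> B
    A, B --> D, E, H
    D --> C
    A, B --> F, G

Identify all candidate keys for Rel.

No FD produces {A}, so it must be in every candidate key.
{A, B}⁺ = {A, B, C, D, E, F, G, H}, which is every attribute, so {A, B} is a candidate key.
{A, C}⁺ = {A, B, C, D, E, F, G, H}, which is every attribute, so {A, C} is a candidate key.
{A, D}⁺ = {A, B, C, D, E, F, G, H}, which is every attribute, so {A, D} is a candidate key.
These are minimal and exhaustive — every other superkey contains one of them.

{A, B}, {A, C}, {A, D}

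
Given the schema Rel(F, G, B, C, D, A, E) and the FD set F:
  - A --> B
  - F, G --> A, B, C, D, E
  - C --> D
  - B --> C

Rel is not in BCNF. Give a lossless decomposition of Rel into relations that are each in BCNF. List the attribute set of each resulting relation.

Candidate key of the original relation: {F, G}.
In {A, B, C, D, E, F, G}, {A} is not a superkey ({A}⁺ restricted to this set is {A, B, C, D}), so split on A --> B, C, D into {A, B, C, D} and {A, E, F, G}.
In {A, B, C, D}, {C} is not a superkey ({C}⁺ restricted to this set is {C, D}), so split on C --> D into {C, D} and {A, B, C}.
{C, D}: every determinant is a superkey — BCNF.
In {A, B, C}, {B} is not a superkey ({B}⁺ restricted to this set is {B, C}), so split on B --> C into {B, C} and {A, B}.
{B, C}: every determinant is a superkey — BCNF.
{A, B}: every determinant is a superkey — BCNF.
{A, E, F, G}: every determinant is a superkey — BCNF.

{A, B}; {A, E, F, G}; {B, C}; {C, D}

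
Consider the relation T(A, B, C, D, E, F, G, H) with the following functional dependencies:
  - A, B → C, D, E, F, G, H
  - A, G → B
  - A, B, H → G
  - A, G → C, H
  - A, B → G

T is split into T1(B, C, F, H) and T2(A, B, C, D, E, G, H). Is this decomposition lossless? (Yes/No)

Common attributes: {B, C, H}; their closure is {B, C, H}.
Neither T1 nor T2 is contained in that closure, so the decomposition is lossy.

No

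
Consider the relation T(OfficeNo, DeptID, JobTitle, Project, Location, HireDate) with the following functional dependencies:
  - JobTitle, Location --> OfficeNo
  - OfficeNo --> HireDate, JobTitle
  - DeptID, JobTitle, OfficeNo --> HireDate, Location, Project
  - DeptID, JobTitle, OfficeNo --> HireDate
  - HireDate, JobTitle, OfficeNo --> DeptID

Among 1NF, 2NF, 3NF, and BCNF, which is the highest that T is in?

BCNF

Candidate keys: {JobTitle, Location}, {OfficeNo}. Prime attributes: {JobTitle, Location, OfficeNo}.
Each dependency's left side is a superkey — BCNF holds.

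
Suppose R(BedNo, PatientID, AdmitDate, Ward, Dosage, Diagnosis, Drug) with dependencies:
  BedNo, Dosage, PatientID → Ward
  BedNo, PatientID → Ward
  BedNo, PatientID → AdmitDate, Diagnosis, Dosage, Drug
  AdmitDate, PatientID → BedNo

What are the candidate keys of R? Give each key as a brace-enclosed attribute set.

Attributes never on any right-hand side: {PatientID} — every candidate key must contain it.
{AdmitDate, PatientID}⁺ = {AdmitDate, BedNo, Diagnosis, Dosage, Drug, PatientID, Ward} — all of the relation — so {AdmitDate, PatientID} is a candidate key.
{BedNo, PatientID}⁺ = {AdmitDate, BedNo, Diagnosis, Dosage, Drug, PatientID, Ward} — all of the relation — so {BedNo, PatientID} is a candidate key.
These are minimal and exhaustive — every other superkey contains one of them.

{AdmitDate, PatientID}, {BedNo, PatientID}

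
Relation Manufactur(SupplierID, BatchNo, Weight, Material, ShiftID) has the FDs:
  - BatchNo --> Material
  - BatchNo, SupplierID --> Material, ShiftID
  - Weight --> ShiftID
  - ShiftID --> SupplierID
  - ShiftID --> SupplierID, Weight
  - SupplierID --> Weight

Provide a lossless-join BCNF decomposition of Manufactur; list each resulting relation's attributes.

{BatchNo, Material}; {BatchNo, Weight}; {ShiftID, SupplierID, Weight}

Candidate keys of the original relation: {BatchNo, ShiftID}, {BatchNo, SupplierID}, {BatchNo, Weight}.
Within {BatchNo, Material, ShiftID, SupplierID, Weight}: {BatchNo}⁺ ∩ {BatchNo, Material, ShiftID, SupplierID, Weight} = {BatchNo, Material}, not the whole set, so BatchNo --> Material violates BCNF; decompose into {BatchNo, Material} and {BatchNo, ShiftID, SupplierID, Weight}.
{BatchNo, Material} is in BCNF.
Within {BatchNo, ShiftID, SupplierID, Weight}: {Weight}⁺ ∩ {BatchNo, ShiftID, SupplierID, Weight} = {ShiftID, SupplierID, Weight}, not the whole set, so Weight --> ShiftID, SupplierID violates BCNF; decompose into {ShiftID, SupplierID, Weight} and {BatchNo, Weight}.
{ShiftID, SupplierID, Weight} is in BCNF.
{BatchNo, Weight} is in BCNF.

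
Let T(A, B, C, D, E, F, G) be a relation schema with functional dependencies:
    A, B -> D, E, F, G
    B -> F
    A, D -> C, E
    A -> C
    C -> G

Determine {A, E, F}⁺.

{A, C, E, F, G}

Start with {A, E, F}.
A -> C applies; add {C} → now {A, C, E, F}.
C -> G applies; add {G} → now {A, C, E, F, G}.
No further FD applies.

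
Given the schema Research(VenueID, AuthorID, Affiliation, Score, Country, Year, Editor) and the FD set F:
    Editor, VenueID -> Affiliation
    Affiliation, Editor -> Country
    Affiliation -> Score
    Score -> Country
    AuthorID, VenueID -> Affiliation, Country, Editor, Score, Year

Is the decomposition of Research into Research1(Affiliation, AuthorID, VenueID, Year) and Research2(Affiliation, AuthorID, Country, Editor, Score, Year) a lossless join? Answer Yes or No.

No

Common attributes: {Affiliation, AuthorID, Year}; their closure is {Affiliation, AuthorID, Country, Score, Year}.
Research1 ⊄ {Affiliation, AuthorID, Country, Score, Year} and Research2 ⊄ {Affiliation, AuthorID, Country, Score, Year}, so the split is lossy.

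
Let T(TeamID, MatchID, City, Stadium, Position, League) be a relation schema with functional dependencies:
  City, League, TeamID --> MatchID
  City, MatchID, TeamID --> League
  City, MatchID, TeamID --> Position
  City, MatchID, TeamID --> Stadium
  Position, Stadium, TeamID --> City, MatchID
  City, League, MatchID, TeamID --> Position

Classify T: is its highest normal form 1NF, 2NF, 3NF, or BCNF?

BCNF

Candidate keys: {City, League, TeamID}, {City, MatchID, TeamID}, {Position, Stadium, TeamID}. Prime attributes: {City, League, MatchID, Position, Stadium, TeamID}.
The left-hand side of every FD is a superkey, so BCNF is satisfied.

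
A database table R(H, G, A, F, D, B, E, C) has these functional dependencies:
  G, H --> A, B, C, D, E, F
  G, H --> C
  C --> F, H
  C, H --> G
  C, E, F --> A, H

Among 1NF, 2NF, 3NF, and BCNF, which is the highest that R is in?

Candidate keys: {C}, {G, H}. Prime attributes: {C, G, H}.
The left-hand side of every FD is a superkey, so BCNF is satisfied.

BCNF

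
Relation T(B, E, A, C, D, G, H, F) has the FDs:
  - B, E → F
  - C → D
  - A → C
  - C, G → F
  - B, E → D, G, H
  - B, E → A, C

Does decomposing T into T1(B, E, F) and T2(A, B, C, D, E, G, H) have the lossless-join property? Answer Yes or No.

Yes

The shared attributes are {B, E} and {B, E}⁺ = {A, B, C, D, E, F, G, H}.
Since T1 ⊆ {A, B, C, D, E, F, G, H}, the intersection is a superkey of T1; the decomposition is lossless.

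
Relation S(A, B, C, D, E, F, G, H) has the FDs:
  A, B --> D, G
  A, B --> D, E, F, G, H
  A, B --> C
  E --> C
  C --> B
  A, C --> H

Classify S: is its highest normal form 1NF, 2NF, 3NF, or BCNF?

3NF

Candidate keys: {A, B}, {A, C}, {A, E}. Prime attributes: {A, B, C, E}.
For E --> C we have {E}⁺ = {B, C, E}; {E} is not a superkey, so BCNF fails.
Since {C} ⊆ prime attributes and every other non-superkey FD also has a prime right side, the schema is in 3NF.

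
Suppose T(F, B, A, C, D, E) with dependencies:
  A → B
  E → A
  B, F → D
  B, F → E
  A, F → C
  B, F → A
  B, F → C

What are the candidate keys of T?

{F} never appears on the right of any FD, so every key must include it.
Closure of {A, F} is {A, B, C, D, E, F}, the whole schema; {A, F} is a candidate key.
Closure of {B, F} is {A, B, C, D, E, F}, the whole schema; {B, F} is a candidate key.
Closure of {E, F} is {A, B, C, D, E, F}, the whole schema; {E, F} is a candidate key.
These are minimal and exhaustive — every other superkey contains one of them.

{A, F}, {B, F}, {E, F}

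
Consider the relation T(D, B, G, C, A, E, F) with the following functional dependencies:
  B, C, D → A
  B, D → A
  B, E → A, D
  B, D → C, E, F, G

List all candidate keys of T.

{B} never appears on the right of any FD, so every key must include it.
{B, D} is a candidate key since {B, D}⁺ = {A, B, C, D, E, F, G} covers every attribute.
{B, E} is a candidate key since {B, E}⁺ = {A, B, C, D, E, F, G} covers every attribute.
These are minimal and exhaustive — every other superkey contains one of them.

{B, D}, {B, E}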